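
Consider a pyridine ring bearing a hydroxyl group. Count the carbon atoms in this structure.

Atom tally by fragment:
  pyridine ring core → C:5 H:5 N:1
  (− 1 ring H displaced by substituents)
  + OH → O:1 H:1
Element totals:
  C: 5
  H: 5
  N: 1
  O: 1

5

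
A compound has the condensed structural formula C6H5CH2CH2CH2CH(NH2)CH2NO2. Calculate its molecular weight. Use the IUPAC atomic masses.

208.26 g/mol

Atom tally by fragment:
  C6H5CH2 → C:7 H:7
  CH2 → C:1 H:2
  CH2 → C:1 H:2
  CH(NH2) → C:1 H:3 N:1
  CH2NO2 → C:1 H:2 N:1 O:2
Element totals:
  C: 11
  H: 16
  N: 2
  O: 2
Molecular formula: C11H16N2O2.
  M = 11(12.011) + 16(1.008) + 2(14.007) + 2(15.999)
    = 132.121 + 16.128 + 28.014 + 31.998 = 208.261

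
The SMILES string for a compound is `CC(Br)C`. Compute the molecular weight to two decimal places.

Atom tally by fragment:
  CH3 → C:1 H:3
  CH(Br) → C:1 H:1 Br:1
  CH3 → C:1 H:3
Element totals:
  C: 3
  H: 7
  Br: 1
Molecular formula: C3H7Br.
  M = 3(12.011) + 7(1.008) + 79.904
    = 36.033 + 7.056 + 79.904 = 122.993

122.99 g/mol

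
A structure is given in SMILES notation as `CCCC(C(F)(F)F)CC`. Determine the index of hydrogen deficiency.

0

Atom tally by fragment:
  CH3 → C:1 H:3
  CH2 → C:1 H:2
  CH2 → C:1 H:2
  CH(CF3) → C:2 H:1 F:3
  CH2 → C:1 H:2
  CH3 → C:1 H:3
Element totals:
  C: 7
  H: 13
  F: 3
Molecular formula: C7H13F3.
DoU = (2C + 2 + N − H − X) / 2 = (2·7 + 2 + 0 − 13 − 3) / 2 = 0.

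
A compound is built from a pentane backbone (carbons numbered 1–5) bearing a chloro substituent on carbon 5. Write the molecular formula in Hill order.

C5H11Cl

Atom tally by fragment:
  CH3 → C:1 H:3
  CH2 → C:1 H:2
  CH2 → C:1 H:2
  CH2 → C:1 H:2
  CH2Cl → C:1 H:2 Cl:1
Element totals:
  C: 5
  H: 11
  Cl: 1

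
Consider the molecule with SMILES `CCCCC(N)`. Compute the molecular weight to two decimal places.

87.17 g/mol

Atom tally by fragment:
  CH3 → C:1 H:3
  CH2 → C:1 H:2
  CH2 → C:1 H:2
  CH2 → C:1 H:2
  CH2NH2 → C:1 H:4 N:1
Element totals:
  C: 5
  H: 13
  N: 1
Molecular formula: C5H13N.
  M = 5(12.011) + 13(1.008) + 14.007
    = 60.055 + 13.104 + 14.007 = 87.166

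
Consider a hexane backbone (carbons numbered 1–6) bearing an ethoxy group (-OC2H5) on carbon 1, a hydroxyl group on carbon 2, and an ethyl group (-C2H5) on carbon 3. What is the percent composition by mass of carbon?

68.92%

Atom tally by fragment:
  C2H5OCH2 → C:3 H:7 O:1
  CH(OH) → C:1 H:2 O:1
  CH(C2H5) → C:3 H:6
  CH2 → C:1 H:2
  CH2 → C:1 H:2
  CH3 → C:1 H:3
Element totals:
  C: 10
  H: 22
  O: 2
Molecular formula: C10H22O2.
Molar mass = 174.284 g/mol.
Mass from C: 10 × 12.011 = 120.110 g/mol.
%C = 120.110 / 174.284 × 100 = 68.92%.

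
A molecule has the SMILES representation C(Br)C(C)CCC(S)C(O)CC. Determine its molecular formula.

Atom tally by fragment:
  BrCH2 → C:1 H:2 Br:1
  CH(CH3) → C:2 H:4
  CH2 → C:1 H:2
  CH2 → C:1 H:2
  CH(SH) → C:1 H:2 S:1
  CH(OH) → C:1 H:2 O:1
  CH2 → C:1 H:2
  CH3 → C:1 H:3
Element totals:
  C: 9
  H: 19
  Br: 1
  O: 1
  S: 1

C9H19BrOS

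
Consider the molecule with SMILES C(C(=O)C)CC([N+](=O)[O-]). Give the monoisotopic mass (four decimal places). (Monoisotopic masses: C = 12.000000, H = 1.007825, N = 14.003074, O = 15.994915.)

Atom tally by fragment:
  CH3COCH2 → C:3 H:5 O:1
  CH2 → C:1 H:2
  CH2NO2 → C:1 H:2 N:1 O:2
Element totals:
  C: 5
  H: 9
  N: 1
  O: 3
Molecular formula: C5H9NO3.
  M = 5(12.0) + 9(1.007825) + 14.003074 + 3(15.994915)
    = 60.000000 + 9.070425 + 14.003074 + 47.984745 = 131.058244

131.0582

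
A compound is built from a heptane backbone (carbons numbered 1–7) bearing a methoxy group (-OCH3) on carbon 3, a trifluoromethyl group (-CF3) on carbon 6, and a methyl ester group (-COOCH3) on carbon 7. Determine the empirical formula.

C11H19F3O3

Atom tally by fragment:
  CH3 → C:1 H:3
  CH2 → C:1 H:2
  CH(OCH3) → C:2 H:4 O:1
  CH2 → C:1 H:2
  CH2 → C:1 H:2
  CH(CF3) → C:2 H:1 F:3
  CH2COOCH3 → C:3 H:5 O:2
Element totals:
  C: 11
  H: 19
  F: 3
  O: 3
Molecular formula: C11H19F3O3.
gcd of subscripts (11, 3, 19, 3) = 1, so the empirical formula equals the molecular formula.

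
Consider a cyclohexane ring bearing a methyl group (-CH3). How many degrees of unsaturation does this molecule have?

Atom tally by fragment:
  cyclohexane ring core → C:6 H:12
  (− 1 ring H displaced by substituents)
  + CH3 → C:1 H:3
Element totals:
  C: 7
  H: 14
Molecular formula: C7H14.
DoU = (2C + 2 + N − H − X) / 2 = (2·7 + 2 + 0 − 14 − 0) / 2 = 1.

1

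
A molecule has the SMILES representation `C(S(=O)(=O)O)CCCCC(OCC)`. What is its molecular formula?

C8H18O4S

Atom tally by fragment:
  HO3SCH2 → C:1 H:3 S:1 O:3
  CH2 → C:1 H:2
  CH2 → C:1 H:2
  CH2 → C:1 H:2
  CH2 → C:1 H:2
  CH2OC2H5 → C:3 H:7 O:1
Element totals:
  C: 8
  H: 18
  O: 4
  S: 1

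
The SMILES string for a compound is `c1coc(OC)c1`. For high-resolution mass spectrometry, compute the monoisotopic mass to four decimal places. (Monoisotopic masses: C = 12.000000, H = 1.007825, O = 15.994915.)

Atom tally by fragment:
  furan ring core → C:4 H:4 O:1
  (− 1 ring H displaced by substituents)
  + OCH3 → C:1 H:3 O:1
Element totals:
  C: 5
  H: 6
  O: 2
Molecular formula: C5H6O2.
  M = 5(12.0) + 6(1.007825) + 2(15.994915)
    = 60.000000 + 6.046950 + 31.989830 = 98.036780

98.0368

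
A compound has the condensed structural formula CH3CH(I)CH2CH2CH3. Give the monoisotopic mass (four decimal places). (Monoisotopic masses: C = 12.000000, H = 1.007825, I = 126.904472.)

Element totals:
  C: 5
  H: 11
  I: 1
Molecular formula: C5H11I.
  M = 5(12.0) + 11(1.007825) + 126.904472
    = 60.000000 + 11.086075 + 126.904472 = 197.990547

197.9905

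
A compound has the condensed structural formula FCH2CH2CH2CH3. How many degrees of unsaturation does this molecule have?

Atom tally by fragment:
  FCH2 → C:1 H:2 F:1
  CH2 → C:1 H:2
  CH2 → C:1 H:2
  CH3 → C:1 H:3
Element totals:
  C: 4
  H: 9
  F: 1
Molecular formula: C4H9F.
DoU = (2C + 2 + N − H − X) / 2 = (2·4 + 2 + 0 − 9 − 1) / 2 = 0.

0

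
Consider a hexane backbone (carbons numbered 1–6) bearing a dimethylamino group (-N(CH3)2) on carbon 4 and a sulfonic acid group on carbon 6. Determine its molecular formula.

Atom tally by fragment:
  CH3 → C:1 H:3
  CH2 → C:1 H:2
  CH2 → C:1 H:2
  CH(N(CH3)2) → C:3 H:7 N:1
  CH2 → C:1 H:2
  CH2SO3H → C:1 H:3 S:1 O:3
Element totals:
  C: 8
  H: 19
  N: 1
  O: 3
  S: 1

C8H19NO3S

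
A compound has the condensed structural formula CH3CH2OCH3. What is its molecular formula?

Element totals:
  C: 3
  H: 8
  O: 1

C3H8O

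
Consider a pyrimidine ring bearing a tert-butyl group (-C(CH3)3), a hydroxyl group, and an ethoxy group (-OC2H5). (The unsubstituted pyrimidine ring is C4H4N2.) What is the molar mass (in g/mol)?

196.25 g/mol

Atom tally by fragment:
  pyrimidine ring core → C:4 H:4 N:2
  (− 3 ring H displaced by substituents)
  + C(CH3)3 → C:4 H:9
  + OH → O:1 H:1
  + OC2H5 → C:2 H:5 O:1
Element totals:
  C: 10
  H: 16
  N: 2
  O: 2
Molecular formula: C10H16N2O2.
  M = 10(12.011) + 16(1.008) + 2(14.007) + 2(15.999)
    = 120.110 + 16.128 + 28.014 + 31.998 = 196.250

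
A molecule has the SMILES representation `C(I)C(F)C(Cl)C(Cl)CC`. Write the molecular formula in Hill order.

C6H10Cl2FI

Atom tally by fragment:
  ICH2 → C:1 H:2 I:1
  CH(F) → C:1 H:1 F:1
  CH(Cl) → C:1 H:1 Cl:1
  CH(Cl) → C:1 H:1 Cl:1
  CH2 → C:1 H:2
  CH3 → C:1 H:3
Element totals:
  C: 6
  H: 10
  Cl: 2
  F: 1
  I: 1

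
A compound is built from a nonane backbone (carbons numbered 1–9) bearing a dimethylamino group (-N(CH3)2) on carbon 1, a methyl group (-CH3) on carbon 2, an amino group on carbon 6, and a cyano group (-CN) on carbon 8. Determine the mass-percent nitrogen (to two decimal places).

18.64%

Atom tally by fragment:
  (CH3)2NCH2 → C:3 H:8 N:1
  CH(CH3) → C:2 H:4
  CH2 → C:1 H:2
  CH2 → C:1 H:2
  CH2 → C:1 H:2
  CH(NH2) → C:1 H:3 N:1
  CH2 → C:1 H:2
  CH(CN) → C:2 H:1 N:1
  CH3 → C:1 H:3
Element totals:
  C: 13
  H: 27
  N: 3
Molecular formula: C13H27N3.
Molar mass = 225.380 g/mol.
Mass from N: 3 × 14.007 = 42.021 g/mol.
%N = 42.021 / 225.380 × 100 = 18.64%.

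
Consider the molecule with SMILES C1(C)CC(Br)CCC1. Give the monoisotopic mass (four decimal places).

176.0201

Atom tally by fragment:
  cyclohexane ring core → C:6 H:12
  (− 2 ring H displaced by substituents)
  + CH3 → C:1 H:3
  + Br → Br:1
Element totals:
  C: 7
  H: 13
  Br: 1
Molecular formula: C7H13Br.
  M = 7(12.0) + 13(1.007825) + 78.918338
    = 84.000000 + 13.101725 + 78.918338 = 176.020063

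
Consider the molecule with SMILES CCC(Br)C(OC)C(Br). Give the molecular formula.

Atom tally by fragment:
  CH3 → C:1 H:3
  CH2 → C:1 H:2
  CH(Br) → C:1 H:1 Br:1
  CH(OCH3) → C:2 H:4 O:1
  CH2Br → C:1 H:2 Br:1
Element totals:
  C: 6
  H: 12
  Br: 2
  O: 1

C6H12Br2O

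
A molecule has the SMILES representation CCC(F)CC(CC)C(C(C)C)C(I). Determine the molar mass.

314.23 g/mol

Atom tally by fragment:
  CH3 → C:1 H:3
  CH2 → C:1 H:2
  CH(F) → C:1 H:1 F:1
  CH2 → C:1 H:2
  CH(C2H5) → C:3 H:6
  CH(CH(CH3)2) → C:4 H:8
  CH2I → C:1 H:2 I:1
Element totals:
  C: 12
  H: 24
  F: 1
  I: 1
Molecular formula: C12H24FI.
  M = 12(12.011) + 24(1.008) + 18.998 + 126.904
    = 144.132 + 24.192 + 18.998 + 126.904 = 314.226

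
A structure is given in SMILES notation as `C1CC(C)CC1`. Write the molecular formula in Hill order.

Atom tally by fragment:
  cyclopentane ring core → C:5 H:10
  (− 1 ring H displaced by substituents)
  + CH3 → C:1 H:3
Element totals:
  C: 6
  H: 12

C6H12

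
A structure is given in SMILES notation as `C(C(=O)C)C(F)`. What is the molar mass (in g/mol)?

90.10 g/mol

Atom tally by fragment:
  CH3COCH2 → C:3 H:5 O:1
  CH2F → C:1 H:2 F:1
Element totals:
  C: 4
  H: 7
  F: 1
  O: 1
Molecular formula: C4H7FO.
  M = 4(12.011) + 7(1.008) + 18.998 + 15.999
    = 48.044 + 7.056 + 18.998 + 15.999 = 90.097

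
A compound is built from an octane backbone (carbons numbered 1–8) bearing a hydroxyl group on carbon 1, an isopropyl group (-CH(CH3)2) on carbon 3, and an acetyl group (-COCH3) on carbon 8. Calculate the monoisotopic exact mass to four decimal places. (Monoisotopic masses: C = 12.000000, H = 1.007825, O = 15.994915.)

Atom tally by fragment:
  HOCH2 → C:1 H:3 O:1
  CH2 → C:1 H:2
  CH(CH(CH3)2) → C:4 H:8
  CH2 → C:1 H:2
  CH2 → C:1 H:2
  CH2 → C:1 H:2
  CH2 → C:1 H:2
  CH2COCH3 → C:3 H:5 O:1
Element totals:
  C: 13
  H: 26
  O: 2
Molecular formula: C13H26O2.
  M = 13(12.0) + 26(1.007825) + 2(15.994915)
    = 156.000000 + 26.203450 + 31.989830 = 214.193280

214.1933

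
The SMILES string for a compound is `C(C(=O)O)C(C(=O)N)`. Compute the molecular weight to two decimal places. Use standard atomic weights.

Atom tally by fragment:
  HOOCCH2 → C:2 H:3 O:2
  CH2CONH2 → C:2 H:4 O:1 N:1
Element totals:
  C: 4
  H: 7
  N: 1
  O: 3
Molecular formula: C4H7NO3.
  M = 4(12.011) + 7(1.008) + 14.007 + 3(15.999)
    = 48.044 + 7.056 + 14.007 + 47.997 = 117.104

117.10 g/mol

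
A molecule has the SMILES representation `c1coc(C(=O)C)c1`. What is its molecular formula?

Atom tally by fragment:
  furan ring core → C:4 H:4 O:1
  (− 1 ring H displaced by substituents)
  + COCH3 → C:2 H:3 O:1
Element totals:
  C: 6
  H: 6
  O: 2

C6H6O2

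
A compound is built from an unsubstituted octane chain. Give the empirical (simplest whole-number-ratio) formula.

Atom tally by fragment:
  CH3 → C:1 H:3
  CH2 → C:1 H:2
  CH2 → C:1 H:2
  CH2 → C:1 H:2
  CH2 → C:1 H:2
  CH2 → C:1 H:2
  CH2 → C:1 H:2
  CH3 → C:1 H:3
Element totals:
  C: 8
  H: 18
Molecular formula: C8H18.
gcd of subscripts = 2; dividing each by 2:
  C: 8/2 = 4
  H: 18/2 = 9

C4H9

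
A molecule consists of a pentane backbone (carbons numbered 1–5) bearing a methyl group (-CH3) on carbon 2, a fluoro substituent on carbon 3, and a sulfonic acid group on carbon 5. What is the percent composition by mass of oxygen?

26.05%

Atom tally by fragment:
  CH3 → C:1 H:3
  CH(CH3) → C:2 H:4
  CH(F) → C:1 H:1 F:1
  CH2 → C:1 H:2
  CH2SO3H → C:1 H:3 S:1 O:3
Element totals:
  C: 6
  H: 13
  F: 1
  O: 3
  S: 1
Molecular formula: C6H13FO3S.
Molar mass = 184.225 g/mol.
Mass from O: 3 × 15.999 = 47.997 g/mol.
%O = 47.997 / 184.225 × 100 = 26.05%.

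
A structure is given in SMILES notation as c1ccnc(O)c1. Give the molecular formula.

C5H5NO

Atom tally by fragment:
  pyridine ring core → C:5 H:5 N:1
  (− 1 ring H displaced by substituents)
  + OH → O:1 H:1
Element totals:
  C: 5
  H: 5
  N: 1
  O: 1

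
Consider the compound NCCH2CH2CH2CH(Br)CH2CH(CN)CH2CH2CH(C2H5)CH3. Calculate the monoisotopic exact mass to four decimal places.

298.1045

Atom tally by fragment:
  NCCH2 → C:2 H:2 N:1
  CH2 → C:1 H:2
  CH2 → C:1 H:2
  CH(Br) → C:1 H:1 Br:1
  CH2 → C:1 H:2
  CH(CN) → C:2 H:1 N:1
  CH2 → C:1 H:2
  CH2 → C:1 H:2
  CH(C2H5) → C:3 H:6
  CH3 → C:1 H:3
Element totals:
  C: 14
  H: 23
  Br: 1
  N: 2
Molecular formula: C14H23BrN2.
  M = 14(12.0) + 23(1.007825) + 78.918338 + 2(14.003074)
    = 168.000000 + 23.179975 + 78.918338 + 28.006148 = 298.104461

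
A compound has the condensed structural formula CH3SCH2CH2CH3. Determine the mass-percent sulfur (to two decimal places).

Atom tally by fragment:
  CH3SCH2 → C:2 H:5 S:1
  CH2 → C:1 H:2
  CH3 → C:1 H:3
Element totals:
  C: 4
  H: 10
  S: 1
Molecular formula: C4H10S.
Molar mass = 90.184 g/mol.
Mass from S: 1 × 32.06 = 32.060 g/mol.
%S = 32.060 / 90.184 × 100 = 35.55%.

35.55%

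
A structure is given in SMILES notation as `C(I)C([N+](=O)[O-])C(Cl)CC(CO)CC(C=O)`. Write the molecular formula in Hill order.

Atom tally by fragment:
  ICH2 → C:1 H:2 I:1
  CH(NO2) → C:1 H:1 N:1 O:2
  CH(Cl) → C:1 H:1 Cl:1
  CH2 → C:1 H:2
  CH(CH2OH) → C:2 H:4 O:1
  CH2 → C:1 H:2
  CH2CHO → C:2 H:3 O:1
Element totals:
  C: 9
  H: 15
  Cl: 1
  I: 1
  N: 1
  O: 4

C9H15ClINO4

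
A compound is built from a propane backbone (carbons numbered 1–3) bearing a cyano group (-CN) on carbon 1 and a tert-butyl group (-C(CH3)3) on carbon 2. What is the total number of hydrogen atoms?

Atom tally by fragment:
  NCCH2 → C:2 H:2 N:1
  CH(C(CH3)3) → C:5 H:10
  CH3 → C:1 H:3
Element totals:
  C: 8
  H: 15
  N: 1

15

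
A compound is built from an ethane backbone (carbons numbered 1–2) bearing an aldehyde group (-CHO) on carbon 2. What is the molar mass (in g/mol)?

58.08 g/mol

Atom tally by fragment:
  CH3 → C:1 H:3
  CH2CHO → C:2 H:3 O:1
Element totals:
  C: 3
  H: 6
  O: 1
Molecular formula: C3H6O.
  M = 3(12.011) + 6(1.008) + 15.999
    = 36.033 + 6.048 + 15.999 = 58.080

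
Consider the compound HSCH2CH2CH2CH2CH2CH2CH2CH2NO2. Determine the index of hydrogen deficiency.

1

Atom tally by fragment:
  HSCH2 → C:1 H:3 S:1
  CH2 → C:1 H:2
  CH2 → C:1 H:2
  CH2 → C:1 H:2
  CH2 → C:1 H:2
  CH2 → C:1 H:2
  CH2 → C:1 H:2
  CH2NO2 → C:1 H:2 N:1 O:2
Element totals:
  C: 8
  H: 17
  N: 1
  O: 2
  S: 1
Molecular formula: C8H17NO2S.
DoU = (2C + 2 + N − H − X) / 2 = (2·8 + 2 + 1 − 17 − 0) / 2 = 1.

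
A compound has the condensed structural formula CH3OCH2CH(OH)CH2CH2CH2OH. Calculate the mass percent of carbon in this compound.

53.71%

Atom tally by fragment:
  CH3OCH2 → C:2 H:5 O:1
  CH(OH) → C:1 H:2 O:1
  CH2 → C:1 H:2
  CH2CH2OH → C:2 H:5 O:1
Element totals:
  C: 6
  H: 14
  O: 3
Molecular formula: C6H14O3.
Molar mass = 134.175 g/mol.
Mass from C: 6 × 12.011 = 72.066 g/mol.
%C = 72.066 / 134.175 × 100 = 53.71%.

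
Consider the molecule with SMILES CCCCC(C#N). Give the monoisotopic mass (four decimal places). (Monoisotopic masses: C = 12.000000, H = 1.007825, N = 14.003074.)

97.0891

Atom tally by fragment:
  CH3 → C:1 H:3
  CH2 → C:1 H:2
  CH2 → C:1 H:2
  CH2 → C:1 H:2
  CH2CN → C:2 H:2 N:1
Element totals:
  C: 6
  H: 11
  N: 1
Molecular formula: C6H11N.
  M = 6(12.0) + 11(1.007825) + 14.003074
    = 72.000000 + 11.086075 + 14.003074 = 97.089149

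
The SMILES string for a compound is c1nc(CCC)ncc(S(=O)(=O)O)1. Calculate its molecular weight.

Atom tally by fragment:
  pyrimidine ring core → C:4 H:4 N:2
  (− 2 ring H displaced by substituents)
  + CH2CH2CH3 → C:3 H:7
  + SO3H → S:1 O:3 H:1
Element totals:
  C: 7
  H: 10
  N: 2
  O: 3
  S: 1
Molecular formula: C7H10N2O3S.
  M = 7(12.011) + 10(1.008) + 2(14.007) + 3(15.999) + 32.06
    = 84.077 + 10.080 + 28.014 + 47.997 + 32.060 = 202.228

202.23 g/mol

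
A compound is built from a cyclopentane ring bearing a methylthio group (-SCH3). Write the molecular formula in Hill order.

C6H12S

Atom tally by fragment:
  cyclopentane ring core → C:5 H:10
  (− 1 ring H displaced by substituents)
  + SCH3 → C:1 H:3 S:1
Element totals:
  C: 6
  H: 12
  S: 1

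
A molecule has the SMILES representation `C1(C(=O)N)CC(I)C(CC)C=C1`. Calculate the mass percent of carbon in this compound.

Atom tally by fragment:
  cyclohexene ring core → C:6 H:10
  (− 3 ring H displaced by substituents)
  + CONH2 → C:1 H:2 O:1 N:1
  + I → I:1
  + C2H5 → C:2 H:5
Element totals:
  C: 9
  H: 14
  I: 1
  N: 1
  O: 1
Molecular formula: C9H14INO.
Molar mass = 279.121 g/mol.
Mass from C: 9 × 12.011 = 108.099 g/mol.
%C = 108.099 / 279.121 × 100 = 38.73%.

38.73%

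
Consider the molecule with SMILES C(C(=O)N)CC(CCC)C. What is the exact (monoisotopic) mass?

143.1310

Atom tally by fragment:
  H2NOCCH2 → C:2 H:4 O:1 N:1
  CH2 → C:1 H:2
  CH(CH2CH2CH3) → C:4 H:8
  CH3 → C:1 H:3
Element totals:
  C: 8
  H: 17
  N: 1
  O: 1
Molecular formula: C8H17NO.
  M = 8(12.0) + 17(1.007825) + 14.003074 + 15.994915
    = 96.000000 + 17.133025 + 14.003074 + 15.994915 = 143.131014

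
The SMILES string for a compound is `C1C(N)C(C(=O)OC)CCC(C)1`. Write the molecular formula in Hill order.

C9H17NO2

Atom tally by fragment:
  cyclohexane ring core → C:6 H:12
  (− 3 ring H displaced by substituents)
  + NH2 → N:1 H:2
  + COOCH3 → C:2 H:3 O:2
  + CH3 → C:1 H:3
Element totals:
  C: 9
  H: 17
  N: 1
  O: 2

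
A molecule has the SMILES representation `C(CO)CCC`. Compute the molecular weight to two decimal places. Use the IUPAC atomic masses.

Atom tally by fragment:
  HOCH2CH2 → C:2 H:5 O:1
  CH2 → C:1 H:2
  CH2 → C:1 H:2
  CH3 → C:1 H:3
Element totals:
  C: 5
  H: 12
  O: 1
Molecular formula: C5H12O.
  M = 5(12.011) + 12(1.008) + 15.999
    = 60.055 + 12.096 + 15.999 = 88.150

88.15 g/mol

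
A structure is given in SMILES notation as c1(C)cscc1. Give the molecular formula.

C5H6S

Atom tally by fragment:
  thiophene ring core → C:4 H:4 S:1
  (− 1 ring H displaced by substituents)
  + CH3 → C:1 H:3
Element totals:
  C: 5
  H: 6
  S: 1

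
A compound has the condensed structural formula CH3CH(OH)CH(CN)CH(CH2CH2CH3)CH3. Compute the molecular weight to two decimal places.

Atom tally by fragment:
  CH3 → C:1 H:3
  CH(OH) → C:1 H:2 O:1
  CH(CN) → C:2 H:1 N:1
  CH(CH2CH2CH3) → C:4 H:8
  CH3 → C:1 H:3
Element totals:
  C: 9
  H: 17
  N: 1
  O: 1
Molecular formula: C9H17NO.
  M = 9(12.011) + 17(1.008) + 14.007 + 15.999
    = 108.099 + 17.136 + 14.007 + 15.999 = 155.241

155.24 g/mol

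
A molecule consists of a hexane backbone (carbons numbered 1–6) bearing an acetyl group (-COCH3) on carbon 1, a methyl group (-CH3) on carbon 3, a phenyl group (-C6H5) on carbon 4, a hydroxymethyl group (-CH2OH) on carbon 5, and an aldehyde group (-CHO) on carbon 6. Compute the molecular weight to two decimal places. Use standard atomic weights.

Atom tally by fragment:
  CH3COCH2 → C:3 H:5 O:1
  CH2 → C:1 H:2
  CH(CH3) → C:2 H:4
  CH(C6H5) → C:7 H:6
  CH(CH2OH) → C:2 H:4 O:1
  CH2CHO → C:2 H:3 O:1
Element totals:
  C: 17
  H: 24
  O: 3
Molecular formula: C17H24O3.
  M = 17(12.011) + 24(1.008) + 3(15.999)
    = 204.187 + 24.192 + 47.997 = 276.376

276.38 g/mol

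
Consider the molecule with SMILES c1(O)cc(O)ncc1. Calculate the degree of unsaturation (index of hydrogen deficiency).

Atom tally by fragment:
  pyridine ring core → C:5 H:5 N:1
  (− 2 ring H displaced by substituents)
  + OH → O:1 H:1
  + OH → O:1 H:1
Element totals:
  C: 5
  H: 5
  N: 1
  O: 2
Molecular formula: C5H5NO2.
DoU = (2C + 2 + N − H − X) / 2 = (2·5 + 2 + 1 − 5 − 0) / 2 = 4.

4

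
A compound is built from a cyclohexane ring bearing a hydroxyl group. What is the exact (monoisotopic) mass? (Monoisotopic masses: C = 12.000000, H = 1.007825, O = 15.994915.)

100.0888

Atom tally by fragment:
  cyclohexane ring core → C:6 H:12
  (− 1 ring H displaced by substituents)
  + OH → O:1 H:1
Element totals:
  C: 6
  H: 12
  O: 1
Molecular formula: C6H12O.
  M = 6(12.0) + 12(1.007825) + 15.994915
    = 72.000000 + 12.093900 + 15.994915 = 100.088815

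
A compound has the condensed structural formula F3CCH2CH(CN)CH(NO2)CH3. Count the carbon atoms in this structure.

6

Atom tally by fragment:
  F3CCH2 → C:2 H:2 F:3
  CH(CN) → C:2 H:1 N:1
  CH(NO2) → C:1 H:1 N:1 O:2
  CH3 → C:1 H:3
Element totals:
  C: 6
  H: 7
  F: 3
  N: 2
  O: 2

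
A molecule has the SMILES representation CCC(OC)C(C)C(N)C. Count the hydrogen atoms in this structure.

Atom tally by fragment:
  CH3 → C:1 H:3
  CH2 → C:1 H:2
  CH(OCH3) → C:2 H:4 O:1
  CH(CH3) → C:2 H:4
  CH(NH2) → C:1 H:3 N:1
  CH3 → C:1 H:3
Element totals:
  C: 8
  H: 19
  N: 1
  O: 1

19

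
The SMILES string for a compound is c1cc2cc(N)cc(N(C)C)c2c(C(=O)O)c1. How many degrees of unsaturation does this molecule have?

Atom tally by fragment:
  naphthalene ring system core → C:10 H:8
  (− 3 ring H displaced by substituents)
  + NH2 → N:1 H:2
  + N(CH3)2 → N:1 C:2 H:6
  + COOH → C:1 H:1 O:2
Element totals:
  C: 13
  H: 14
  N: 2
  O: 2
Molecular formula: C13H14N2O2.
DoU = (2C + 2 + N − H − X) / 2 = (2·13 + 2 + 2 − 14 − 0) / 2 = 8.

8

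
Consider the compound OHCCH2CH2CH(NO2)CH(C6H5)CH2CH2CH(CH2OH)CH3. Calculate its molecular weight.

Atom tally by fragment:
  OHCCH2 → C:2 H:3 O:1
  CH2 → C:1 H:2
  CH(NO2) → C:1 H:1 N:1 O:2
  CH(C6H5) → C:7 H:6
  CH2 → C:1 H:2
  CH2 → C:1 H:2
  CH(CH2OH) → C:2 H:4 O:1
  CH3 → C:1 H:3
Element totals:
  C: 16
  H: 23
  N: 1
  O: 4
Molecular formula: C16H23NO4.
  M = 16(12.011) + 23(1.008) + 14.007 + 4(15.999)
    = 192.176 + 23.184 + 14.007 + 63.996 = 293.363

293.36 g/mol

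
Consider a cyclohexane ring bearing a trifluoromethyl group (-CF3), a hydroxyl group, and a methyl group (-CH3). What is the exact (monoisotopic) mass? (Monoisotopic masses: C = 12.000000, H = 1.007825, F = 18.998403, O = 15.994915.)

182.0918

Atom tally by fragment:
  cyclohexane ring core → C:6 H:12
  (− 3 ring H displaced by substituents)
  + CF3 → C:1 F:3
  + OH → O:1 H:1
  + CH3 → C:1 H:3
Element totals:
  C: 8
  H: 13
  F: 3
  O: 1
Molecular formula: C8H13F3O.
  M = 8(12.0) + 13(1.007825) + 3(18.998403) + 15.994915
    = 96.000000 + 13.101725 + 56.995209 + 15.994915 = 182.091849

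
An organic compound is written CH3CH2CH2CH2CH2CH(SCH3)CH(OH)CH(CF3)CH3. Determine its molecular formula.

Atom tally by fragment:
  CH3 → C:1 H:3
  CH2 → C:1 H:2
  CH2 → C:1 H:2
  CH2 → C:1 H:2
  CH2 → C:1 H:2
  CH(SCH3) → C:2 H:4 S:1
  CH(OH) → C:1 H:2 O:1
  CH(CF3) → C:2 H:1 F:3
  CH3 → C:1 H:3
Element totals:
  C: 11
  H: 21
  F: 3
  O: 1
  S: 1

C11H21F3OS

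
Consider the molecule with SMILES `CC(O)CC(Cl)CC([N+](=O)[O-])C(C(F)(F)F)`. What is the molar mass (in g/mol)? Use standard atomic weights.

Atom tally by fragment:
  CH3 → C:1 H:3
  CH(OH) → C:1 H:2 O:1
  CH2 → C:1 H:2
  CH(Cl) → C:1 H:1 Cl:1
  CH2 → C:1 H:2
  CH(NO2) → C:1 H:1 N:1 O:2
  CH2CF3 → C:2 H:2 F:3
Element totals:
  C: 8
  H: 13
  Cl: 1
  F: 3
  N: 1
  O: 3
Molecular formula: C8H13ClF3NO3.
  M = 8(12.011) + 13(1.008) + 35.45 + 3(18.998) + 14.007 + 3(15.999)
    = 96.088 + 13.104 + 35.450 + 56.994 + 14.007 + 47.997 = 263.640

263.64 g/mol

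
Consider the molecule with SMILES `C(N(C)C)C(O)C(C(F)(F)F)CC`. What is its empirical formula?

C8H16F3NO

Atom tally by fragment:
  (CH3)2NCH2 → C:3 H:8 N:1
  CH(OH) → C:1 H:2 O:1
  CH(CF3) → C:2 H:1 F:3
  CH2 → C:1 H:2
  CH3 → C:1 H:3
Element totals:
  C: 8
  H: 16
  F: 3
  N: 1
  O: 1
Molecular formula: C8H16F3NO.
gcd of subscripts (8, 3, 16, 1, 1) = 1, so the empirical formula equals the molecular formula.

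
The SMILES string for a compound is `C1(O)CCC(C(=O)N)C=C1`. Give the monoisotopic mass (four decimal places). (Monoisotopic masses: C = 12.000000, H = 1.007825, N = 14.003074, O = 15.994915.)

Atom tally by fragment:
  cyclohexene ring core → C:6 H:10
  (− 2 ring H displaced by substituents)
  + OH → O:1 H:1
  + CONH2 → C:1 H:2 O:1 N:1
Element totals:
  C: 7
  H: 11
  N: 1
  O: 2
Molecular formula: C7H11NO2.
  M = 7(12.0) + 11(1.007825) + 14.003074 + 2(15.994915)
    = 84.000000 + 11.086075 + 14.003074 + 31.989830 = 141.078979

141.0790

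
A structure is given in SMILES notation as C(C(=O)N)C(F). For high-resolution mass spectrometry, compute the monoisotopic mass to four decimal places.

91.0433

Atom tally by fragment:
  H2NOCCH2 → C:2 H:4 O:1 N:1
  CH2F → C:1 H:2 F:1
Element totals:
  C: 3
  H: 6
  F: 1
  N: 1
  O: 1
Molecular formula: C3H6FNO.
  M = 3(12.0) + 6(1.007825) + 18.998403 + 14.003074 + 15.994915
    = 36.000000 + 6.046950 + 18.998403 + 14.003074 + 15.994915 = 91.043342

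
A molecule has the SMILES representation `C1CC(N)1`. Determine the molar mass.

57.10 g/mol

Atom tally by fragment:
  cyclopropane ring core → C:3 H:6
  (− 1 ring H displaced by substituents)
  + NH2 → N:1 H:2
Element totals:
  C: 3
  H: 7
  N: 1
Molecular formula: C3H7N.
  M = 3(12.011) + 7(1.008) + 14.007
    = 36.033 + 7.056 + 14.007 = 57.096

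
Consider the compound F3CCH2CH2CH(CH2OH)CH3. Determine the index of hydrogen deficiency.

0

Atom tally by fragment:
  F3CCH2 → C:2 H:2 F:3
  CH2 → C:1 H:2
  CH(CH2OH) → C:2 H:4 O:1
  CH3 → C:1 H:3
Element totals:
  C: 6
  H: 11
  F: 3
  O: 1
Molecular formula: C6H11F3O.
DoU = (2C + 2 + N − H − X) / 2 = (2·6 + 2 + 0 − 11 − 3) / 2 = 0.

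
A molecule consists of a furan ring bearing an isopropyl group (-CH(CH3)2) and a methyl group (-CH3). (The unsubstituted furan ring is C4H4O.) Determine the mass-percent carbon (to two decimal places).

77.38%

Atom tally by fragment:
  furan ring core → C:4 H:4 O:1
  (− 2 ring H displaced by substituents)
  + CH(CH3)2 → C:3 H:7
  + CH3 → C:1 H:3
Element totals:
  C: 8
  H: 12
  O: 1
Molecular formula: C8H12O.
Molar mass = 124.183 g/mol.
Mass from C: 8 × 12.011 = 96.088 g/mol.
%C = 96.088 / 124.183 × 100 = 77.38%.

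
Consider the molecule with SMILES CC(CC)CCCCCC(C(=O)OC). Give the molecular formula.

C12H24O2

Atom tally by fragment:
  CH3 → C:1 H:3
  CH(C2H5) → C:3 H:6
  CH2 → C:1 H:2
  CH2 → C:1 H:2
  CH2 → C:1 H:2
  CH2 → C:1 H:2
  CH2 → C:1 H:2
  CH2COOCH3 → C:3 H:5 O:2
Element totals:
  C: 12
  H: 24
  O: 2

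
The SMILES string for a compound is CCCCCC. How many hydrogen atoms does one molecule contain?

14

Atom tally by fragment:
  CH3 → C:1 H:3
  CH2 → C:1 H:2
  CH2 → C:1 H:2
  CH2 → C:1 H:2
  CH2 → C:1 H:2
  CH3 → C:1 H:3
Element totals:
  C: 6
  H: 14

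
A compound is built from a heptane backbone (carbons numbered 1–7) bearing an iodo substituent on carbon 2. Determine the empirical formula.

Atom tally by fragment:
  CH3 → C:1 H:3
  CH(I) → C:1 H:1 I:1
  CH2 → C:1 H:2
  CH2 → C:1 H:2
  CH2 → C:1 H:2
  CH2 → C:1 H:2
  CH3 → C:1 H:3
Element totals:
  C: 7
  H: 15
  I: 1
Molecular formula: C7H15I.
gcd of subscripts (7, 15, 1) = 1, so the empirical formula equals the molecular formula.

C7H15I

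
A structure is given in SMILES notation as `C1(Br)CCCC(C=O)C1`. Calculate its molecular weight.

191.07 g/mol

Atom tally by fragment:
  cyclohexane ring core → C:6 H:12
  (− 2 ring H displaced by substituents)
  + Br → Br:1
  + CHO → C:1 H:1 O:1
Element totals:
  C: 7
  H: 11
  Br: 1
  O: 1
Molecular formula: C7H11BrO.
  M = 7(12.011) + 11(1.008) + 79.904 + 15.999
    = 84.077 + 11.088 + 79.904 + 15.999 = 191.068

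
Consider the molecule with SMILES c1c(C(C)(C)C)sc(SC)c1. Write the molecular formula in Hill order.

Atom tally by fragment:
  thiophene ring core → C:4 H:4 S:1
  (− 2 ring H displaced by substituents)
  + C(CH3)3 → C:4 H:9
  + SCH3 → C:1 H:3 S:1
Element totals:
  C: 9
  H: 14
  S: 2

C9H14S2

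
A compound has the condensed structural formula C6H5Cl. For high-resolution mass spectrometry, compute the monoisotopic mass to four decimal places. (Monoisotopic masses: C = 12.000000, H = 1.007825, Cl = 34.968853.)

Element totals:
  C: 6
  H: 5
  Cl: 1
Molecular formula: C6H5Cl.
  M = 6(12.0) + 5(1.007825) + 34.968853
    = 72.000000 + 5.039125 + 34.968853 = 112.007978

112.0080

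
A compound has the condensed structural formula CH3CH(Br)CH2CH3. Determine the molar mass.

137.02 g/mol

Atom tally by fragment:
  CH3 → C:1 H:3
  CH(Br) → C:1 H:1 Br:1
  CH2 → C:1 H:2
  CH3 → C:1 H:3
Element totals:
  C: 4
  H: 9
  Br: 1
Molecular formula: C4H9Br.
  M = 4(12.011) + 9(1.008) + 79.904
    = 48.044 + 9.072 + 79.904 = 137.020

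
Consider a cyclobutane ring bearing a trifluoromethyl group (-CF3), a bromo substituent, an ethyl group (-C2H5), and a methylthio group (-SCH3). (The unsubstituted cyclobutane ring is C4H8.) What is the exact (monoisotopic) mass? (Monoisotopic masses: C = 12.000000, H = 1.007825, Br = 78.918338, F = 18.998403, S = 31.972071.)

275.9795

Atom tally by fragment:
  cyclobutane ring core → C:4 H:8
  (− 4 ring H displaced by substituents)
  + CF3 → C:1 F:3
  + Br → Br:1
  + C2H5 → C:2 H:5
  + SCH3 → C:1 H:3 S:1
Element totals:
  C: 8
  H: 12
  Br: 1
  F: 3
  S: 1
Molecular formula: C8H12BrF3S.
  M = 8(12.0) + 12(1.007825) + 78.918338 + 3(18.998403) + 31.972071
    = 96.000000 + 12.093900 + 78.918338 + 56.995209 + 31.972071 = 275.979518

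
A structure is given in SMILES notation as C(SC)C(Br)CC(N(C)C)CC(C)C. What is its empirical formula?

C11H24BrNS

Atom tally by fragment:
  CH3SCH2 → C:2 H:5 S:1
  CH(Br) → C:1 H:1 Br:1
  CH2 → C:1 H:2
  CH(N(CH3)2) → C:3 H:7 N:1
  CH2 → C:1 H:2
  CH(CH3) → C:2 H:4
  CH3 → C:1 H:3
Element totals:
  C: 11
  H: 24
  Br: 1
  N: 1
  S: 1
Molecular formula: C11H24BrNS.
gcd of subscripts (1, 11, 24, 1, 1) = 1, so the empirical formula equals the molecular formula.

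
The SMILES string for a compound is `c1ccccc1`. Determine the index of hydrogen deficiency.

Atom tally by fragment:
  benzene ring core → C:6 H:6
Element totals:
  C: 6
  H: 6
Molecular formula: C6H6.
DoU = (2C + 2 + N − H − X) / 2 = (2·6 + 2 + 0 − 6 − 0) / 2 = 4.

4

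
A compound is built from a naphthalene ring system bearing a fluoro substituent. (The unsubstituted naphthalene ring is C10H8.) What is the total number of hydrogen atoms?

7

Atom tally by fragment:
  naphthalene ring system core → C:10 H:8
  (− 1 ring H displaced by substituents)
  + F → F:1
Element totals:
  C: 10
  H: 7
  F: 1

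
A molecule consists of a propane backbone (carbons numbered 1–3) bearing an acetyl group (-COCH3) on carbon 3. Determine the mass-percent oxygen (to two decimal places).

18.57%

Atom tally by fragment:
  CH3 → C:1 H:3
  CH2 → C:1 H:2
  CH2COCH3 → C:3 H:5 O:1
Element totals:
  C: 5
  H: 10
  O: 1
Molecular formula: C5H10O.
Molar mass = 86.134 g/mol.
Mass from O: 1 × 15.999 = 15.999 g/mol.
%O = 15.999 / 86.134 × 100 = 18.57%.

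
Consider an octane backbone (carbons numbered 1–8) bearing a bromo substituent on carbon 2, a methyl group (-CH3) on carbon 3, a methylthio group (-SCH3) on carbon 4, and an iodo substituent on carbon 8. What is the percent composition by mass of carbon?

31.68%

Atom tally by fragment:
  CH3 → C:1 H:3
  CH(Br) → C:1 H:1 Br:1
  CH(CH3) → C:2 H:4
  CH(SCH3) → C:2 H:4 S:1
  CH2 → C:1 H:2
  CH2 → C:1 H:2
  CH2 → C:1 H:2
  CH2I → C:1 H:2 I:1
Element totals:
  C: 10
  H: 20
  Br: 1
  I: 1
  S: 1
Molecular formula: C10H20BrIS.
Molar mass = 379.138 g/mol.
Mass from C: 10 × 12.011 = 120.110 g/mol.
%C = 120.110 / 379.138 × 100 = 31.68%.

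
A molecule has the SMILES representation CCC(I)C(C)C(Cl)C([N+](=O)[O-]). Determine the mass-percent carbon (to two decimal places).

27.52%

Atom tally by fragment:
  CH3 → C:1 H:3
  CH2 → C:1 H:2
  CH(I) → C:1 H:1 I:1
  CH(CH3) → C:2 H:4
  CH(Cl) → C:1 H:1 Cl:1
  CH2NO2 → C:1 H:2 N:1 O:2
Element totals:
  C: 7
  H: 13
  Cl: 1
  I: 1
  N: 1
  O: 2
Molecular formula: C7H13ClINO2.
Molar mass = 305.540 g/mol.
Mass from C: 7 × 12.011 = 84.077 g/mol.
%C = 84.077 / 305.540 × 100 = 27.52%.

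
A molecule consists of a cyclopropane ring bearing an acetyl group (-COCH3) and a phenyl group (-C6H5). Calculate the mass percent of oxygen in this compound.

9.99%

Atom tally by fragment:
  cyclopropane ring core → C:3 H:6
  (− 2 ring H displaced by substituents)
  + COCH3 → C:2 H:3 O:1
  + C6H5 → C:6 H:5
Element totals:
  C: 11
  H: 12
  O: 1
Molecular formula: C11H12O.
Molar mass = 160.216 g/mol.
Mass from O: 1 × 15.999 = 15.999 g/mol.
%O = 15.999 / 160.216 × 100 = 9.99%.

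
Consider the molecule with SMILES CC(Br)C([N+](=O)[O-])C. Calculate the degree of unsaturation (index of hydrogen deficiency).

1

Atom tally by fragment:
  CH3 → C:1 H:3
  CH(Br) → C:1 H:1 Br:1
  CH(NO2) → C:1 H:1 N:1 O:2
  CH3 → C:1 H:3
Element totals:
  C: 4
  H: 8
  Br: 1
  N: 1
  O: 2
Molecular formula: C4H8BrNO2.
DoU = (2C + 2 + N − H − X) / 2 = (2·4 + 2 + 1 − 8 − 1) / 2 = 1.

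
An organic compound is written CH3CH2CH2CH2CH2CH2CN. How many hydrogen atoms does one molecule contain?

Element totals:
  C: 7
  H: 13
  N: 1

13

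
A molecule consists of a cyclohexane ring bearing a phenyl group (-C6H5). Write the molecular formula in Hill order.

C12H16

Atom tally by fragment:
  cyclohexane ring core → C:6 H:12
  (− 1 ring H displaced by substituents)
  + C6H5 → C:6 H:5
Element totals:
  C: 12
  H: 16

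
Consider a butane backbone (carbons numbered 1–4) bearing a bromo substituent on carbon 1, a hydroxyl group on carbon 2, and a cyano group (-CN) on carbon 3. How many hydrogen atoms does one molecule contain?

Atom tally by fragment:
  BrCH2 → C:1 H:2 Br:1
  CH(OH) → C:1 H:2 O:1
  CH(CN) → C:2 H:1 N:1
  CH3 → C:1 H:3
Element totals:
  C: 5
  H: 8
  Br: 1
  N: 1
  O: 1

8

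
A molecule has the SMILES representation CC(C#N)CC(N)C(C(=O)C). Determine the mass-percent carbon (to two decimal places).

62.31%

Atom tally by fragment:
  CH3 → C:1 H:3
  CH(CN) → C:2 H:1 N:1
  CH2 → C:1 H:2
  CH(NH2) → C:1 H:3 N:1
  CH2COCH3 → C:3 H:5 O:1
Element totals:
  C: 8
  H: 14
  N: 2
  O: 1
Molecular formula: C8H14N2O.
Molar mass = 154.213 g/mol.
Mass from C: 8 × 12.011 = 96.088 g/mol.
%C = 96.088 / 154.213 × 100 = 62.31%.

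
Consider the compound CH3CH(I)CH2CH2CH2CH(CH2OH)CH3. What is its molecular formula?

Atom tally by fragment:
  CH3 → C:1 H:3
  CH(I) → C:1 H:1 I:1
  CH2 → C:1 H:2
  CH2 → C:1 H:2
  CH2 → C:1 H:2
  CH(CH2OH) → C:2 H:4 O:1
  CH3 → C:1 H:3
Element totals:
  C: 8
  H: 17
  I: 1
  O: 1

C8H17IO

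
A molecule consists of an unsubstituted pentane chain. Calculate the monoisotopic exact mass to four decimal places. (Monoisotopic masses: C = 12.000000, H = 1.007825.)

Atom tally by fragment:
  CH3 → C:1 H:3
  CH2 → C:1 H:2
  CH2 → C:1 H:2
  CH2 → C:1 H:2
  CH3 → C:1 H:3
Element totals:
  C: 5
  H: 12
Molecular formula: C5H12.
  M = 5(12.0) + 12(1.007825)
    = 60.000000 + 12.093900 = 72.093900

72.0939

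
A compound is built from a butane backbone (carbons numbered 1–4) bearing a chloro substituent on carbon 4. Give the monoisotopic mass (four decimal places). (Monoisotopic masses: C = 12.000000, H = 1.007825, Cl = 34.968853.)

Atom tally by fragment:
  CH3 → C:1 H:3
  CH2 → C:1 H:2
  CH2 → C:1 H:2
  CH2Cl → C:1 H:2 Cl:1
Element totals:
  C: 4
  H: 9
  Cl: 1
Molecular formula: C4H9Cl.
  M = 4(12.0) + 9(1.007825) + 34.968853
    = 48.000000 + 9.070425 + 34.968853 = 92.039278

92.0393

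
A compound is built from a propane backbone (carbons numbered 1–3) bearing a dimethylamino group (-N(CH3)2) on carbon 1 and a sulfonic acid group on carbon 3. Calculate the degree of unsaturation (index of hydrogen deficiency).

Atom tally by fragment:
  (CH3)2NCH2 → C:3 H:8 N:1
  CH2 → C:1 H:2
  CH2SO3H → C:1 H:3 S:1 O:3
Element totals:
  C: 5
  H: 13
  N: 1
  O: 3
  S: 1
Molecular formula: C5H13NO3S.
DoU = (2C + 2 + N − H − X) / 2 = (2·5 + 2 + 1 − 13 − 0) / 2 = 0.

0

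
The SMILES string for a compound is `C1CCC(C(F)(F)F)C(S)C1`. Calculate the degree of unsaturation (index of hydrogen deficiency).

Atom tally by fragment:
  cyclohexane ring core → C:6 H:12
  (− 2 ring H displaced by substituents)
  + CF3 → C:1 F:3
  + SH → S:1 H:1
Element totals:
  C: 7
  H: 11
  F: 3
  S: 1
Molecular formula: C7H11F3S.
DoU = (2C + 2 + N − H − X) / 2 = (2·7 + 2 + 0 − 11 − 3) / 2 = 1.

1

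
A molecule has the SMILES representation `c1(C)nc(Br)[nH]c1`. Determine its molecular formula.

Atom tally by fragment:
  imidazole ring core → C:3 H:4 N:2
  (− 2 ring H displaced by substituents)
  + CH3 → C:1 H:3
  + Br → Br:1
Element totals:
  C: 4
  H: 5
  Br: 1
  N: 2

C4H5BrN2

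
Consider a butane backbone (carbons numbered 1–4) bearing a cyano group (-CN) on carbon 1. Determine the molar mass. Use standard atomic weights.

83.13 g/mol

Atom tally by fragment:
  NCCH2 → C:2 H:2 N:1
  CH2 → C:1 H:2
  CH2 → C:1 H:2
  CH3 → C:1 H:3
Element totals:
  C: 5
  H: 9
  N: 1
Molecular formula: C5H9N.
  M = 5(12.011) + 9(1.008) + 14.007
    = 60.055 + 9.072 + 14.007 = 83.134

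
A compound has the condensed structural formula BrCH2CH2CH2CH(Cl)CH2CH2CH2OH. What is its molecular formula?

Atom tally by fragment:
  BrCH2 → C:1 H:2 Br:1
  CH2 → C:1 H:2
  CH2 → C:1 H:2
  CH(Cl) → C:1 H:1 Cl:1
  CH2 → C:1 H:2
  CH2CH2OH → C:2 H:5 O:1
Element totals:
  C: 7
  H: 14
  Br: 1
  Cl: 1
  O: 1

C7H14BrClO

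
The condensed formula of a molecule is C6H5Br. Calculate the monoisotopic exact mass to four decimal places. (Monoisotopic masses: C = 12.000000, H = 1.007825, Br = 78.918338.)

Atom tally by fragment:
  benzene ring core → C:6 H:6
  (− 1 ring H displaced by substituents)
  + Br → Br:1
Element totals:
  C: 6
  H: 5
  Br: 1
Molecular formula: C6H5Br.
  M = 6(12.0) + 5(1.007825) + 78.918338
    = 72.000000 + 5.039125 + 78.918338 = 155.957463

155.9575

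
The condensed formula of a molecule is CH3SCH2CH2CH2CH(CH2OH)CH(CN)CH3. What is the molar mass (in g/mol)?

187.30 g/mol

Element totals:
  C: 9
  H: 17
  N: 1
  O: 1
  S: 1
Molecular formula: C9H17NOS.
  M = 9(12.011) + 17(1.008) + 14.007 + 15.999 + 32.06
    = 108.099 + 17.136 + 14.007 + 15.999 + 32.060 = 187.301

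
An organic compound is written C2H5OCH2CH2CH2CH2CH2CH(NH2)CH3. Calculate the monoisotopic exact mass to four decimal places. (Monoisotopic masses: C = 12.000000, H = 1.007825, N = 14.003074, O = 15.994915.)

Element totals:
  C: 9
  H: 21
  N: 1
  O: 1
Molecular formula: C9H21NO.
  M = 9(12.0) + 21(1.007825) + 14.003074 + 15.994915
    = 108.000000 + 21.164325 + 14.003074 + 15.994915 = 159.162314

159.1623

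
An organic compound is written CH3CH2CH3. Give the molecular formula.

C3H8

Element totals:
  C: 3
  H: 8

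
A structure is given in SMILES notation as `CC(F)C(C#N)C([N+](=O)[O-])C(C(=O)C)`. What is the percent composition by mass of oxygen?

23.74%

Atom tally by fragment:
  CH3 → C:1 H:3
  CH(F) → C:1 H:1 F:1
  CH(CN) → C:2 H:1 N:1
  CH(NO2) → C:1 H:1 N:1 O:2
  CH2COCH3 → C:3 H:5 O:1
Element totals:
  C: 8
  H: 11
  F: 1
  N: 2
  O: 3
Molecular formula: C8H11FN2O3.
Molar mass = 202.185 g/mol.
Mass from O: 3 × 15.999 = 47.997 g/mol.
%O = 47.997 / 202.185 × 100 = 23.74%.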